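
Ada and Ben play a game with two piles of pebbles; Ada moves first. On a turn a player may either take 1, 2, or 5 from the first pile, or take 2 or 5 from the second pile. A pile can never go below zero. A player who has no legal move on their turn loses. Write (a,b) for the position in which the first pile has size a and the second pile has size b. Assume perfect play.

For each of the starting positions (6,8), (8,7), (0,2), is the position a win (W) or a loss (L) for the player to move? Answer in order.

(6,8): L, (8,7): W, (0,2): W

Use the standard recursion: the mover loses at a terminal position; elsewhere, the mover wins exactly when some move hands the opponent an L position.
No move ever increases a pile, so every position that can arise here has a ≤ 8 and b ≤ 8; it is enough to label the cells with 0 ≤ a ≤ 8 and 0 ≤ b ≤ 8.
Every move lowers a or b (never raises either), so fill the grid row by row in increasing a, and left to right within a row: each cell's successors are then already labelled.
      b=0  b=1  b=2  b=3  b=4  b=5  b=6  b=7  b=8
a=0:    L    L    W    W    L    W    W    L    L
a=1:    W    W    L    L    W    W    L    W    W
a=2:    W    W    W    W    W    L    W    W    W
a=3:    L    L    W    W    L    W    W    L    L
a=4:    W    W    L    L    W    W    L    W    W
a=5:    W    W    W    W    W    L    W    W    W
a=6:    L    L    W    W    L    W    W    L    L
a=7:    W    W    L    L    W    W    L    W    W
a=8:    W    W    W    W    W    L    W    W    W
Cells with no legal move (terminal, hence L): (0,0), (0,1).
The remaining L cells, each justified by listing all of its moves:
(0,4): the only move is to (0,2)(W), a W ⇒ L
(0,7): moves to (0,5)(W), (0,2)(W); every one is W ⇒ L
(0,8): moves to (0,6)(W), (0,3)(W); every one is W ⇒ L
(1,2): moves to (0,2)(W), (1,0)(W); every one is W ⇒ L
(1,3): moves to (0,3)(W), (1,1)(W); every one is W ⇒ L
(1,6): moves to (0,6)(W), (1,4)(W), (1,1)(W); every one is W ⇒ L
(2,5): moves to (1,5)(W), (0,5)(W), (2,3)(W), (2,0)(W); every one is W ⇒ L
(3,0): moves to (2,0)(W), (1,0)(W); every one is W ⇒ L
(3,1): moves to (2,1)(W), (1,1)(W); every one is W ⇒ L
(3,4): moves to (2,4)(W), (1,4)(W), (3,2)(W); every one is W ⇒ L
(3,7): moves to (2,7)(W), (1,7)(W), (3,5)(W), (3,2)(W); every one is W ⇒ L
(3,8): moves to (2,8)(W), (1,8)(W), (3,6)(W), (3,3)(W); every one is W ⇒ L
(4,2): moves to (3,2)(W), (2,2)(W), (4,0)(W); every one is W ⇒ L
(4,3): moves to (3,3)(W), (2,3)(W), (4,1)(W); every one is W ⇒ L
(4,6): moves to (3,6)(W), (2,6)(W), (4,4)(W), (4,1)(W); every one is W ⇒ L
(5,5): moves to (4,5)(W), (3,5)(W), (0,5)(W), (5,3)(W), (5,0)(W); every one is W ⇒ L
(6,0): moves to (5,0)(W), (4,0)(W), (1,0)(W); every one is W ⇒ L
(6,1): moves to (5,1)(W), (4,1)(W), (1,1)(W); every one is W ⇒ L
(6,4): moves to (5,4)(W), (4,4)(W), (1,4)(W), (6,2)(W); every one is W ⇒ L
(6,7): moves to (5,7)(W), (4,7)(W), (1,7)(W), (6,5)(W), (6,2)(W); every one is W ⇒ L
(6,8): moves to (5,8)(W), (4,8)(W), (1,8)(W), (6,6)(W), (6,3)(W); every one is W ⇒ L
(7,2): moves to (6,2)(W), (5,2)(W), (2,2)(W), (7,0)(W); every one is W ⇒ L
(7,3): moves to (6,3)(W), (5,3)(W), (2,3)(W), (7,1)(W); every one is W ⇒ L
(7,6): moves to (6,6)(W), (5,6)(W), (2,6)(W), (7,4)(W), (7,1)(W); every one is W ⇒ L
(8,5): moves to (7,5)(W), (6,5)(W), (3,5)(W), (8,3)(W), (8,0)(W); every one is W ⇒ L
Every other cell has at least one move into one of the L cells above, so it is W.
(6,8): one of the L cells justified above, so L
(8,7): the move to (6,7) reaches an L cell, so W
(0,2): the move to (0,0) reaches an L cell, so W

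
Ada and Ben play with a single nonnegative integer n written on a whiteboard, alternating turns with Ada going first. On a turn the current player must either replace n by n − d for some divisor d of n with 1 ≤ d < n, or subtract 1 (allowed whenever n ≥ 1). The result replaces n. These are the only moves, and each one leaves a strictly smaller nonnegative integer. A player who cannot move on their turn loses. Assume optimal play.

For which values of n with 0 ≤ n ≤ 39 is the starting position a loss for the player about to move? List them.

Positions with no move are L. A position that does have a move is losing for the player to move precisely when every available move leads to a winning position for the opponent. Fill in the labels:
n=0: no move → L
n=1: →0(L), so W
n=2: →1(W) only, which is W, so L
n=3: →2(L), so W
n=4: →2(L), so W
n=5: →4(W) only, which is W, so L
n=6: →5(L), so W
n=7: →6(W) only, which is W, so L
n=8: →7(L), so W
n=9: →6(W), 8(W) — all W, so L
n=10: →5(L), so W
n=11: →10(W) only, which is W, so L
n=12: →9(L), so W
n=13: →12(W) only, which is W, so L
n=14: →7(L), so W
n=15: →10(W), 12(W), 14(W) — all W, so L
n=16: →15(L), so W
n=17: →16(W) only, which is W, so L
n=18: →9(L), so W
n=19: →18(W) only, which is W, so L
n=20: →15(L), so W
n=21: →14(W), 18(W), 20(W) — all W, so L
n=22: →11(L), so W
n=23: →22(W) only, which is W, so L
n=24: →21(L), so W
n=25: →20(W), 24(W) — all W, so L
n=26: →13(L), so W
n=27: →18(W), 24(W), 26(W) — all W, so L
n=28: →21(L), so W
n=29: →28(W) only, which is W, so L
n=30: →15(L), so W
n=31: →30(W) only, which is W, so L
n=32: →31(L), so W
n=33: →22(W), 30(W), 32(W) — all W, so L
n=34: →17(L), so W
n=35: →28(W), 30(W), 34(W) — all W, so L
n=36: →27(L), so W
n=37: →36(W) only, which is W, so L
n=38: →19(L), so W
n=39: →26(W), 36(W), 38(W) — all W, so L
The losing starting values of n are exactly the entries labelled L in this table (20 of them).

0, 2, 5, 7, 9, 11, 13, 15, 17, 19, 21, 23, 25, 27, 29, 31, 33, 35, 37, 39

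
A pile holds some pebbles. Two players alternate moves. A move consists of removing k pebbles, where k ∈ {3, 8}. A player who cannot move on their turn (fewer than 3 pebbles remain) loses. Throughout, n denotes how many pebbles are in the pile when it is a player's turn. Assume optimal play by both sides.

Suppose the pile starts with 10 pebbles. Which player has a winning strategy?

The first player wins.

Classify positions by backward induction: terminal positions (no move available) are L. From any other position, the mover wins iff some move reaches an L.
n=0: no move → L
n=1: no move → L
n=2: no move → L
n=3: →0(L), so W
n=4: →1(L), so W
n=5: →2(L), so W
n=6: →3(W) only, which is W, so L
n=7: →4(W) only, which is W, so L
n=8: →0(L), so W
n=9: →6(L), so W
n=10: →7(L), so W
From 10 the player to move can remove 3, leaving 7, reaching an L position.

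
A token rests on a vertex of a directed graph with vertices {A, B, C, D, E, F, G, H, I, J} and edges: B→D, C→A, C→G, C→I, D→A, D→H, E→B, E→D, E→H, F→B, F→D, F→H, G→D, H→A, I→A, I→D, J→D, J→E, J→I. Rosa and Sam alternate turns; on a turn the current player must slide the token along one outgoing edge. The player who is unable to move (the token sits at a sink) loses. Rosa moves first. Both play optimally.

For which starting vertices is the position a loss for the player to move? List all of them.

A, B, G, J

Use the standard recursion: the mover loses at a terminal position; elsewhere, the mover wins exactly when some move hands the opponent an L position.
Every edge goes from a vertex to one that appears earlier in the order A, H, D, I, B, G, E, J, C, F, so processing vertices in that order labels each vertex after all of its successors.
A: no outgoing edge → L
H: reaches L-position A → W
D: reaches L-position A → W
I: reaches L-position A → W
B: only reaches D(W), which is W → L
G: only reaches D(W), which is W → L
E: reaches L-position B → W
J: only reaches E(W), I(W), D(W), all W → L
C: reaches L-position G → W
F: reaches L-position B → W
Reading off the rows marked L gives the requested list; there are 4 such vertices.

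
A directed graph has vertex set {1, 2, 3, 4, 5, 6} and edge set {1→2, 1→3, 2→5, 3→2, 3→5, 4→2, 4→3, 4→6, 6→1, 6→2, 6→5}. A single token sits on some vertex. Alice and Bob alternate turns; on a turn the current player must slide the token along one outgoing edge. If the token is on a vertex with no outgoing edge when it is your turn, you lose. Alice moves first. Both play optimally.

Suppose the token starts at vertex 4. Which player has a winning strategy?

Bob wins.

Positions with no move are L. A position that does have a move is losing for the player to move precisely when every available move leads to a winning position for the opponent. Fill in the labels:
Every edge goes from a vertex to one that appears earlier in the order 5, 2, 3, 1, 6, 4, so processing vertices in that order labels each vertex after all of its successors.
5: no outgoing edge → L
2: reaches L-position 5 → W
3: reaches L-position 5 → W
1: only reaches 3(W), 2(W), all W → L
6: reaches L-position 1 → W
4: only reaches 6(W), 3(W), 2(W), all W → L
The starting position 4 is L: whatever Alice does, the opponent receives a W position.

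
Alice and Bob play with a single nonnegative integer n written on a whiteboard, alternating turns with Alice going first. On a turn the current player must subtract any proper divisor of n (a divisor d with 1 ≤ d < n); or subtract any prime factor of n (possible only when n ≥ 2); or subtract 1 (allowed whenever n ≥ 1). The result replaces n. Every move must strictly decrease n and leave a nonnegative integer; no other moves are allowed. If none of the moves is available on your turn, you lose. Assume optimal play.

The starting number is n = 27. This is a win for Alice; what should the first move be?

Move to 26.

Compute win/loss labels from the base case upward. A position with no move is L. Any other position is W if it can reach an L in one move, else L.
n=0: no move → L
n=1: →0(L), so W
n=2: →0(L), so W
n=3: →0(L), so W
n=4: →2(W), 3(W) — all W, so L
n=5: →0(L), so W
n=6: →4(L), so W
n=7: →0(L), so W
n=8: →4(L), so W
n=9: →6(W), 8(W) — all W, so L
n=10: →9(L), so W
n=11: →0(L), so W
n=12: →9(L), so W
n=13: →0(L), so W
n=14: →7(W), 12(W), 13(W) — all W, so L
n=15: →14(L), so W
n=16: →14(L), so W
n=17: →0(L), so W
n=18: →9(L), so W
n=19: →0(L), so W
n=20: →10(W), 15(W), 16(W), 18(W), 19(W) — all W, so L
n=21: →14(L), so W
n=22: →20(L), so W
n=23: →0(L), so W
n=24: →20(L), so W
n=25: →20(L), so W
n=26: →13(W), 24(W), 25(W) — all W, so L
n=27: →26(L), so W
From 27, the L positions reachable in one move are: 26.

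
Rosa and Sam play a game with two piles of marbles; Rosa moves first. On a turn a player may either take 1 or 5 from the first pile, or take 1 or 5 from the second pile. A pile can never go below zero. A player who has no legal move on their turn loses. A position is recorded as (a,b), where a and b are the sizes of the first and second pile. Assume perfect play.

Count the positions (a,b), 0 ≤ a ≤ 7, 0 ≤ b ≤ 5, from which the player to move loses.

24

Positions with no move are L. A position that does have a move is losing for the player to move precisely when every available move leads to a winning position for the opponent. Fill in the labels:
Every move lowers a or b (never raises either), so fill the grid row by row in increasing a, and left to right within a row: each cell's successors are then already labelled.
      b=0  b=1  b=2  b=3  b=4  b=5
a=0:    L    W    L    W    L    W
a=1:    W    L    W    L    W    L
a=2:    L    W    L    W    L    W
a=3:    W    L    W    L    W    L
a=4:    L    W    L    W    L    W
a=5:    W    L    W    L    W    L
a=6:    L    W    L    W    L    W
a=7:    W    L    W    L    W    L
Cells with no legal move (terminal, hence L): (0,0).
The remaining L cells, each justified by listing all of its moves:
(0,2): the only move is to (0,1)(W), a W ⇒ L
(0,4): the only move is to (0,3)(W), a W ⇒ L
(1,1): moves to (0,1)(W), (1,0)(W); every one is W ⇒ L
(1,3): moves to (0,3)(W), (1,2)(W); every one is W ⇒ L
(1,5): moves to (0,5)(W), (1,4)(W), (1,0)(W); every one is W ⇒ L
(2,0): the only move is to (1,0)(W), a W ⇒ L
(2,2): moves to (1,2)(W), (2,1)(W); every one is W ⇒ L
(2,4): moves to (1,4)(W), (2,3)(W); every one is W ⇒ L
(3,1): moves to (2,1)(W), (3,0)(W); every one is W ⇒ L
(3,3): moves to (2,3)(W), (3,2)(W); every one is W ⇒ L
(3,5): moves to (2,5)(W), (3,4)(W), (3,0)(W); every one is W ⇒ L
(4,0): the only move is to (3,0)(W), a W ⇒ L
(4,2): moves to (3,2)(W), (4,1)(W); every one is W ⇒ L
(4,4): moves to (3,4)(W), (4,3)(W); every one is W ⇒ L
(5,1): moves to (4,1)(W), (0,1)(W), (5,0)(W); every one is W ⇒ L
(5,3): moves to (4,3)(W), (0,3)(W), (5,2)(W); every one is W ⇒ L
(5,5): moves to (4,5)(W), (0,5)(W), (5,4)(W), (5,0)(W); every one is W ⇒ L
(6,0): moves to (5,0)(W), (1,0)(W); every one is W ⇒ L
(6,2): moves to (5,2)(W), (1,2)(W), (6,1)(W); every one is W ⇒ L
(6,4): moves to (5,4)(W), (1,4)(W), (6,3)(W); every one is W ⇒ L
(7,1): moves to (6,1)(W), (2,1)(W), (7,0)(W); every one is W ⇒ L
(7,3): moves to (6,3)(W), (2,3)(W), (7,2)(W); every one is W ⇒ L
(7,5): moves to (6,5)(W), (2,5)(W), (7,4)(W), (7,0)(W); every one is W ⇒ L
Every other cell has at least one move into one of the L cells above, so it is W.
L cells per row: a=0: 3, a=1: 3, a=2: 3, a=3: 3, a=4: 3, a=5: 3, a=6: 3, a=7: 3; total 24.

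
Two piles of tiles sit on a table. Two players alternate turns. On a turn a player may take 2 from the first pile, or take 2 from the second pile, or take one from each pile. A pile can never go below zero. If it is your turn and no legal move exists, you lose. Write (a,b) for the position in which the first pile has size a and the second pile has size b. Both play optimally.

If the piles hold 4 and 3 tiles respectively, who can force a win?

The first player wins.

Positions with no move are L. A position that does have a move is losing for the player to move precisely when every available move leads to a winning position for the opponent. Fill in the labels:
No move ever increases a pile, so every position that can arise here has a ≤ 4 and b ≤ 3; it is enough to label the cells with 0 ≤ a ≤ 4 and 0 ≤ b ≤ 3.
Every move lowers a or b (never raises either), so fill the grid row by row in increasing a, and left to right within a row: each cell's successors are then already labelled.
      b=0  b=1  b=2  b=3
a=0:    L    L    W    W
a=1:    L    W    W    L
a=2:    W    W    L    L
a=3:    W    L    L    W
a=4:    L    L    W    W
Cells with no legal move (terminal, hence L): (0,0), (0,1), (1,0).
The remaining L cells, each justified by listing all of its moves:
(1,3): moves to (1,1)(W), (0,2)(W); every one is W ⇒ L
(2,2): moves to (0,2)(W), (2,0)(W), (1,1)(W); every one is W ⇒ L
(2,3): moves to (0,3)(W), (2,1)(W), (1,2)(W); every one is W ⇒ L
(3,1): moves to (1,1)(W), (2,0)(W); every one is W ⇒ L
(3,2): moves to (1,2)(W), (3,0)(W), (2,1)(W); every one is W ⇒ L
(4,0): the only move is to (2,0)(W), a W ⇒ L
(4,1): moves to (2,1)(W), (3,0)(W); every one is W ⇒ L
Every other cell has at least one move into one of the L cells above, so it is W.
The starting position (4,3) is W: the player to move should move to (2,3), handing over an L position.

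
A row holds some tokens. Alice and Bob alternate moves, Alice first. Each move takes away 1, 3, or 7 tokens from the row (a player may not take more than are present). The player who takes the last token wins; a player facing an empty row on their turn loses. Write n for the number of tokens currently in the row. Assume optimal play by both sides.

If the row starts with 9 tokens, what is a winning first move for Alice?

Remove 1, leaving 8.

Work bottom-up. With no move the player to move loses. Otherwise the position is W if at least one move leads to an L position for the opponent, and L if every move leads to a W.
n=0: no move → L
n=1: reaches L-position 0 → W
n=2: only reaches 1(W), which is W → L
n=3: reaches L-position 2 → W
n=4: only reaches 3(W), 1(W), all W → L
n=5: reaches L-position 4 → W
n=6: only reaches 5(W), 3(W), all W → L
n=7: reaches L-position 6 → W
n=8: only reaches 7(W), 5(W), 1(W), all W → L
n=9: reaches L-position 8 → W
From 9, the L positions reachable in one move are: 8, 6, 2. Any move reaching one of these is winning.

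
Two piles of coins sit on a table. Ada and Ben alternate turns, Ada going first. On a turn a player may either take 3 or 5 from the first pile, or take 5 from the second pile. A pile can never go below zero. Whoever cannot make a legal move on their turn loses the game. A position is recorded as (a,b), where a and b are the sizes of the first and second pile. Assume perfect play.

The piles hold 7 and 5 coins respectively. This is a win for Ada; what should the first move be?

Move to (4,5).

Label each position W (a win for the player to move) or L (a loss). A position with no legal move is L; any other position is W exactly when some move reaches an L, and L when every move reaches a W.
No move ever increases a pile, so every position that can arise here has a ≤ 7 and b ≤ 5; it is enough to label the cells with 0 ≤ a ≤ 7 and 0 ≤ b ≤ 5.
Every move lowers a or b (never raises either), so fill the grid row by row in increasing a, and left to right within a row: each cell's successors are then already labelled.
      b=0  b=1  b=2  b=3  b=4  b=5
a=0:    L    L    L    L    L    W
a=1:    L    L    L    L    L    W
a=2:    L    L    L    L    L    W
a=3:    W    W    W    W    W    L
a=4:    W    W    W    W    W    L
a=5:    W    W    W    W    W    L
a=6:    W    W    W    W    W    W
a=7:    W    W    W    W    W    W
Cells with no legal move (terminal, hence L): (0,0), (0,1), (0,2), (0,3), (0,4), (1,0), (1,1), (1,2), (1,3), (1,4), (2,0), (2,1), (2,2), (2,3), (2,4).
The remaining L cells, each justified by listing all of its moves:
(3,5): moves to (0,5)(W), (3,0)(W); every one is W ⇒ L
(4,5): moves to (1,5)(W), (4,0)(W); every one is W ⇒ L
(5,5): moves to (2,5)(W), (0,5)(W), (5,0)(W); every one is W ⇒ L
Every other cell has at least one move into one of the L cells above, so it is W.
From (7,5), the L positions reachable in one move are: (4,5).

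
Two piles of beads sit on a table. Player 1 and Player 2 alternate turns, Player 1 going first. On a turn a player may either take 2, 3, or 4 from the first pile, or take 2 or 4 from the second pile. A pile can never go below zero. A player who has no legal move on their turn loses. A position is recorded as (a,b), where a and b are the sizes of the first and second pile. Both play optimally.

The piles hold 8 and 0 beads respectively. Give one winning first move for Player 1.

Label each position W (a win for the player to move) or L (a loss). A position with no legal move is L; any other position is W exactly when some move reaches an L, and L when every move reaches a W.
No move ever increases a pile, so every position that can arise here has a ≤ 8 and b ≤ 0; it is enough to label the cells with 0 ≤ a ≤ 8 and 0 ≤ b ≤ 0.
Every move lowers a or b (never raises either), so fill the grid row by row in increasing a, and left to right within a row: each cell's successors are then already labelled.
      b=0
a=0:    L
a=1:    L
a=2:    W
a=3:    W
a=4:    W
a=5:    W
a=6:    L
a=7:    L
a=8:    W
Cells with no legal move (terminal, hence L): (0,0), (1,0).
The remaining L cells, each justified by listing all of its moves:
(6,0): moves to (4,0)(W), (3,0)(W), (2,0)(W); every one is W ⇒ L
(7,0): moves to (5,0)(W), (4,0)(W), (3,0)(W); every one is W ⇒ L
Every other cell has at least one move into one of the L cells above, so it is W.
From (8,0), the L positions reachable in one move are: (6,0).

Move to (6,0).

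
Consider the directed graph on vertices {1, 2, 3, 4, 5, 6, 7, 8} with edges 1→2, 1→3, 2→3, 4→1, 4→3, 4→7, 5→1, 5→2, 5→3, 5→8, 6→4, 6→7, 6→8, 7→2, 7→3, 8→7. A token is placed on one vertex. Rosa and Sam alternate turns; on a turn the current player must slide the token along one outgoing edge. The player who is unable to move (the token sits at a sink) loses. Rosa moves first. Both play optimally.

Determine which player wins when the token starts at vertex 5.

Rosa wins.

Positions with no move are L. A position that does have a move is losing for the player to move precisely when every available move leads to a winning position for the opponent. Fill in the labels:
Every edge goes from a vertex to one that appears earlier in the order 3, 2, 7, 1, 4, 8, 5, 6, so processing vertices in that order labels each vertex after all of its successors.
3: no outgoing edge → L
2: →3(L), so W
7: →3(L), so W
1: →3(L), so W
4: →3(L), so W
8: →7(W) only, which is W, so L
5: →8(L), so W
6: →8(L), so W
The starting position 5 is W: Rosa should move to 8, handing over an L position.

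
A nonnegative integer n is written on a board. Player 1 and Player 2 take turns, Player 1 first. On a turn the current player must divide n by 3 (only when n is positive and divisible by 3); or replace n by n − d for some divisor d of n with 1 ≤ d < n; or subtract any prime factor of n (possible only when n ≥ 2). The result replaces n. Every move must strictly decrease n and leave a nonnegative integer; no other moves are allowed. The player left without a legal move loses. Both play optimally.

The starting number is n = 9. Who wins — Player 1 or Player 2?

Build the W/L table. Terminal = L. A non-terminal position is W if it has a move to some L; otherwise it is L.
n=0: no move → L
n=1: no move → L
n=2: W (go to 0, an L position)
n=3: W (go to 0, an L position)
n=4: L (options 2(W), 3(W) are all W)
n=5: W (go to 0, an L position)
n=6: W (go to 4, an L position)
n=7: W (go to 0, an L position)
n=8: W (go to 4, an L position)
n=9: L (options 3(W), 6(W), 8(W) are all W)
The starting position 9 is L: whatever Player 1 does, the opponent receives a W position.

Player 2 wins.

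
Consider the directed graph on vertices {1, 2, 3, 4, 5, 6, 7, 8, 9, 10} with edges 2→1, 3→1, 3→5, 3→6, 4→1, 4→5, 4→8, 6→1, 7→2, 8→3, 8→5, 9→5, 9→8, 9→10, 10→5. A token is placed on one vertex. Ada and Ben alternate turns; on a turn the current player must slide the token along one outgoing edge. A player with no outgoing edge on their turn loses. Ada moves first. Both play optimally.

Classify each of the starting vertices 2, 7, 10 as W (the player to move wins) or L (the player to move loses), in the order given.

Work bottom-up. With no move the player to move loses. Otherwise the position is W if at least one move leads to an L position for the opponent, and L if every move leads to a W.
Every edge goes from a vertex to one that appears earlier in the order 5, 1, 6, 10, 3, 8, 4, 2, 9, 7, so processing vertices in that order labels each vertex after all of its successors.
5: no outgoing edge → L
1: no outgoing edge → L
6: W (go to 1, an L position)
10: W (go to 5, an L position)
3: W (go to 1, an L position)
8: W (go to 5, an L position)
4: W (go to 1, an L position)
2: W (go to 1, an L position)
9: W (go to 5, an L position)
7: L (sole option 2(W) is W)

2: W, 7: L, 10: W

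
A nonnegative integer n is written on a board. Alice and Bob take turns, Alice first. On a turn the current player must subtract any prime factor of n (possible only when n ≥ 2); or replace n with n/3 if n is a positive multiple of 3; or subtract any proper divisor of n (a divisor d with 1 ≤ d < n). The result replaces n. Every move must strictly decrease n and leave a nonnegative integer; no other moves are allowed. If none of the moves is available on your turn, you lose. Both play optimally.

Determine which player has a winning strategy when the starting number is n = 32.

Bob wins.

Use the standard recursion: the mover loses at a terminal position; elsewhere, the mover wins exactly when some move hands the opponent an L position.
n=0: no move → L
n=1: no move → L
n=2: reaches L-position 0 → W
n=3: reaches L-position 0 → W
n=4: only reaches 2(W), 3(W), all W → L
n=5: reaches L-position 0 → W
n=6: reaches L-position 4 → W
n=7: reaches L-position 0 → W
n=8: reaches L-position 4 → W
n=9: only reaches 3(W), 6(W), 8(W), all W → L
n=10: reaches L-position 9 → W
n=11: reaches L-position 0 → W
n=12: reaches L-position 4 → W
n=13: reaches L-position 0 → W
n=14: only reaches 7(W), 12(W), 13(W), all W → L
n=15: reaches L-position 14 → W
n=16: reaches L-position 14 → W
n=17: reaches L-position 0 → W
n=18: reaches L-position 9 → W
n=19: reaches L-position 0 → W
n=20: only reaches 10(W), 15(W), 16(W), 18(W), 19(W), all W → L
n=21: reaches L-position 14 → W
n=22: reaches L-position 20 → W
n=23: reaches L-position 0 → W
n=24: reaches L-position 20 → W
n=25: reaches L-position 20 → W
n=26: only reaches 13(W), 24(W), 25(W), all W → L
n=27: reaches L-position 9 → W
n=28: reaches L-position 14 → W
n=29: reaches L-position 0 → W
n=30: reaches L-position 20 → W
n=31: reaches L-position 0 → W
n=32: only reaches 16(W), 24(W), 28(W), 30(W), 31(W), all W → L
The starting position 32 is L: whatever Alice does, the opponent receives a W position.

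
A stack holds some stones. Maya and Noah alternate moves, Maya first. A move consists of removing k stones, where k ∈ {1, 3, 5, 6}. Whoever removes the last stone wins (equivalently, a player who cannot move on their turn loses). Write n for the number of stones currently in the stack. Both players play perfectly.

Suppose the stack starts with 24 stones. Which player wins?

Noah wins.

Positions with no move are L. A position that does have a move is losing for the player to move precisely when every available move leads to a winning position for the opponent. Fill in the labels:
n=0: no move → L
n=1: W (go to 0, an L position)
n=2: L (sole option 1(W) is W)
n=3: W (go to 2, an L position)
n=4: L (options 3(W), 1(W) are all W)
n=5: W (go to 4, an L position)
n=6: W (go to 0, an L position)
n=7: W (go to 4, an L position)
n=8: W (go to 2, an L position)
n=9: W (go to 4, an L position)
n=10: W (go to 4, an L position)
n=11: L (options 10(W), 8(W), 6(W), 5(W) are all W)
n=12: W (go to 11, an L position)
n=13: L (options 12(W), 10(W), 8(W), 7(W) are all W)
n=14: W (go to 13, an L position)
n=15: L (options 14(W), 12(W), 10(W), 9(W) are all W)
n=16: W (go to 15, an L position)
n=17: W (go to 11, an L position)
n=18: W (go to 15, an L position)
n=19: W (go to 13, an L position)
n=20: W (go to 15, an L position)
n=21: W (go to 15, an L position)
n=22: L (options 21(W), 19(W), 17(W), 16(W) are all W)
n=23: W (go to 22, an L position)
n=24: L (options 23(W), 21(W), 19(W), 18(W) are all W)
The starting position 24 is L: whatever Maya does, the opponent receives a W position.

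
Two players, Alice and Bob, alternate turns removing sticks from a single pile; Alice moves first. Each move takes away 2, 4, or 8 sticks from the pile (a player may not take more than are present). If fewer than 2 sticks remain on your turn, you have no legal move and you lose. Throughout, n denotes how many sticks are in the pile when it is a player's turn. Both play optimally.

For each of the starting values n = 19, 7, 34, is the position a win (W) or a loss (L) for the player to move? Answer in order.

Compute win/loss labels from the base case upward. A position with no move is L. Any other position is W if it can reach an L in one move, else L.
n=0: no move → L
n=1: no move → L
n=2: can move to 0, which is L ⇒ W
n=3: can move to 1, which is L ⇒ W
n=4: can move to 0, which is L ⇒ W
n=5: can move to 1, which is L ⇒ W
n=6: moves to 4(W), 2(W); every one is W ⇒ L
n=7: moves to 5(W), 3(W); every one is W ⇒ L
n=8: can move to 6, which is L ⇒ W
n=9: can move to 7, which is L ⇒ W
n=10: can move to 6, which is L ⇒ W
n=11: can move to 7, which is L ⇒ W
n=12: moves to 10(W), 8(W), 4(W); every one is W ⇒ L
n=13: moves to 11(W), 9(W), 5(W); every one is W ⇒ L
n=14: can move to 12, which is L ⇒ W
n=15: can move to 13, which is L ⇒ W
n=16: can move to 12, which is L ⇒ W
n=17: can move to 13, which is L ⇒ W
n=18: moves to 16(W), 14(W), 10(W); every one is W ⇒ L
n=19: moves to 17(W), 15(W), 11(W); every one is W ⇒ L
n=20: can move to 18, which is L ⇒ W
n=21: can move to 19, which is L ⇒ W
n=22: can move to 18, which is L ⇒ W
n=23: can move to 19, which is L ⇒ W
n=24: moves to 22(W), 20(W), 16(W); every one is W ⇒ L
n=25: moves to 23(W), 21(W), 17(W); every one is W ⇒ L
n=26: can move to 24, which is L ⇒ W
n=27: can move to 25, which is L ⇒ W
n=28: can move to 24, which is L ⇒ W
n=29: can move to 25, which is L ⇒ W
n=30: moves to 28(W), 26(W), 22(W); every one is W ⇒ L
n=31: moves to 29(W), 27(W), 23(W); every one is W ⇒ L
n=32: can move to 30, which is L ⇒ W
n=33: can move to 31, which is L ⇒ W
n=34: can move to 30, which is L ⇒ W

19: L, 7: L, 34: W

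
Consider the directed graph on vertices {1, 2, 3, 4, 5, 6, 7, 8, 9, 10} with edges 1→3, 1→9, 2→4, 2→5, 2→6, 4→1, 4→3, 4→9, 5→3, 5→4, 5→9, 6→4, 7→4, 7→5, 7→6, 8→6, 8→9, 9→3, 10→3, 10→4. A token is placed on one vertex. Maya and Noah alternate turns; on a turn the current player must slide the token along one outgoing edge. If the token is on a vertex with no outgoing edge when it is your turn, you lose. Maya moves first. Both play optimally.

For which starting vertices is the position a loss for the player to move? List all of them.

3, 6

Use the standard recursion: the mover loses at a terminal position; elsewhere, the mover wins exactly when some move hands the opponent an L position.
Every edge goes from a vertex to one that appears earlier in the order 3, 9, 1, 4, 5, 6, 7, 2, 10, 8, so processing vertices in that order labels each vertex after all of its successors.
3: no outgoing edge → L
9: →3(L), so W
1: →3(L), so W
4: →3(L), so W
5: →3(L), so W
6: →4(W) only, which is W, so L
7: →6(L), so W
2: →6(L), so W
10: →3(L), so W
8: →6(L), so W
Reading off the rows marked L gives the requested list; there are 2 such vertices.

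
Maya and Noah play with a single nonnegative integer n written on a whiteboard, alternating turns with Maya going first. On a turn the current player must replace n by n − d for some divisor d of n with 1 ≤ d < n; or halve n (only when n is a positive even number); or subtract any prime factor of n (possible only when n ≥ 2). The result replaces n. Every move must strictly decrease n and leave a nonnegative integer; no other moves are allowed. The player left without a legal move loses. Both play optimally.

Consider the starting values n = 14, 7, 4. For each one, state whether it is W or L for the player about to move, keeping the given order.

Build the W/L table. Terminal = L. A non-terminal position is W if it has a move to some L; otherwise it is L.
n=0: no move → L
n=1: no move → L
n=2: reaches L-position 0 → W
n=3: reaches L-position 0 → W
n=4: only reaches 2(W), 3(W), all W → L
n=5: reaches L-position 0 → W
n=6: reaches L-position 4 → W
n=7: reaches L-position 0 → W
n=8: reaches L-position 4 → W
n=9: only reaches 6(W), 8(W), all W → L
n=10: reaches L-position 9 → W
n=11: reaches L-position 0 → W
n=12: reaches L-position 9 → W
n=13: reaches L-position 0 → W
n=14: only reaches 7(W), 12(W), 13(W), all W → L

14: L, 7: W, 4: L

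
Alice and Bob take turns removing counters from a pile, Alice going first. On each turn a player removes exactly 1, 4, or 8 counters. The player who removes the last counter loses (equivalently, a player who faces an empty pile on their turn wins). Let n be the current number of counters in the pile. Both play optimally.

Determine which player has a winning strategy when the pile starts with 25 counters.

Use the standard recursion: the mover wins at a terminal position; elsewhere, the mover wins exactly when some move hands the opponent an L position.
n=0: no move; the opponent has just taken the last counter and therefore loses → W
n=1: the only move is to 0(W), a W ⇒ L
n=2: can move to 1, which is L ⇒ W
n=3: the only move is to 2(W), a W ⇒ L
n=4: can move to 3, which is L ⇒ W
n=5: can move to 1, which is L ⇒ W
n=6: moves to 5(W), 2(W); every one is W ⇒ L
n=7: can move to 6, which is L ⇒ W
n=8: moves to 7(W), 4(W), 0(W); every one is W ⇒ L
n=9: can move to 8, which is L ⇒ W
n=10: can move to 6, which is L ⇒ W
n=11: can move to 3, which is L ⇒ W
n=12: can move to 8, which is L ⇒ W
n=13: moves to 12(W), 9(W), 5(W); every one is W ⇒ L
n=14: can move to 13, which is L ⇒ W
n=15: moves to 14(W), 11(W), 7(W); every one is W ⇒ L
n=16: can move to 15, which is L ⇒ W
n=17: can move to 13, which is L ⇒ W
n=18: moves to 17(W), 14(W), 10(W); every one is W ⇒ L
n=19: can move to 18, which is L ⇒ W
n=20: moves to 19(W), 16(W), 12(W); every one is W ⇒ L
n=21: can move to 20, which is L ⇒ W
n=22: can move to 18, which is L ⇒ W
n=23: can move to 15, which is L ⇒ W
n=24: can move to 20, which is L ⇒ W
n=25: moves to 24(W), 21(W), 17(W); every one is W ⇒ L
The starting position 25 is L: whatever Alice does, the opponent receives a W position.

Bob wins.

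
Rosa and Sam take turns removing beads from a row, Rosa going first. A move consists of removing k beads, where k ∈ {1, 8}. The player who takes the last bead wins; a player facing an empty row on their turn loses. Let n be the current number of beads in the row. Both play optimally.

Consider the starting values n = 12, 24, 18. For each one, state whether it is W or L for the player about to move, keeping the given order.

Positions with no move are L. A position that does have a move is losing for the player to move precisely when every available move leads to a winning position for the opponent. Fill in the labels:
n=0: no move → L
n=1: reaches L-position 0 → W
n=2: only reaches 1(W), which is W → L
n=3: reaches L-position 2 → W
n=4: only reaches 3(W), which is W → L
n=5: reaches L-position 4 → W
n=6: only reaches 5(W), which is W → L
n=7: reaches L-position 6 → W
n=8: reaches L-position 0 → W
n=9: only reaches 8(W), 1(W), all W → L
n=10: reaches L-position 9 → W
n=11: only reaches 10(W), 3(W), all W → L
n=12: reaches L-position 11 → W
n=13: only reaches 12(W), 5(W), all W → L
n=14: reaches L-position 13 → W
n=15: only reaches 14(W), 7(W), all W → L
n=16: reaches L-position 15 → W
n=17: reaches L-position 9 → W
n=18: only reaches 17(W), 10(W), all W → L
n=19: reaches L-position 18 → W
n=20: only reaches 19(W), 12(W), all W → L
n=21: reaches L-position 20 → W
n=22: only reaches 21(W), 14(W), all W → L
n=23: reaches L-position 22 → W
n=24: only reaches 23(W), 16(W), all W → L

12: W, 24: L, 18: L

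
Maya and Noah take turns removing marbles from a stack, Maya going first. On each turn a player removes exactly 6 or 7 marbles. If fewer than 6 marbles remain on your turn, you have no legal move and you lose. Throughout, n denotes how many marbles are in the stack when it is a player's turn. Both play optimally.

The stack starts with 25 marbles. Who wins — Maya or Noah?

Label each position W (a win for the player to move) or L (a loss). A position with no legal move is L; any other position is W exactly when some move reaches an L, and L when every move reaches a W.
n=0: no move → L
n=1: no move → L
n=2: no move → L
n=3: no move → L
n=4: no move → L
n=5: no move → L
n=6: reaches L-position 0 → W
n=7: reaches L-position 1 → W
n=8: reaches L-position 2 → W
n=9: reaches L-position 3 → W
n=10: reaches L-position 4 → W
n=11: reaches L-position 5 → W
n=12: reaches L-position 5 → W
n=13: only reaches 7(W), 6(W), all W → L
n=14: only reaches 8(W), 7(W), all W → L
n=15: only reaches 9(W), 8(W), all W → L
n=16: only reaches 10(W), 9(W), all W → L
n=17: only reaches 11(W), 10(W), all W → L
n=18: only reaches 12(W), 11(W), all W → L
n=19: reaches L-position 13 → W
n=20: reaches L-position 14 → W
n=21: reaches L-position 15 → W
n=22: reaches L-position 16 → W
n=23: reaches L-position 17 → W
n=24: reaches L-position 18 → W
n=25: reaches L-position 18 → W
From 25 Maya can remove 7, leaving 18, reaching an L position.

Maya wins.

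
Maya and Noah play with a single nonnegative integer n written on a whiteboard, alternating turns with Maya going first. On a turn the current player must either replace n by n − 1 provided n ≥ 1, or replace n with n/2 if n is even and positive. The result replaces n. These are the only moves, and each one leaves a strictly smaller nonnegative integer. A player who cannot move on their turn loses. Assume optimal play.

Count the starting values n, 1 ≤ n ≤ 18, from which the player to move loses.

Use the standard recursion: the mover loses at a terminal position; elsewhere, the mover wins exactly when some move hands the opponent an L position.
n=0: no move → L
n=1: can move to 0, which is L ⇒ W
n=2: the only move is to 1(W), a W ⇒ L
n=3: can move to 2, which is L ⇒ W
n=4: can move to 2, which is L ⇒ W
n=5: the only move is to 4(W), a W ⇒ L
n=6: can move to 5, which is L ⇒ W
n=7: the only move is to 6(W), a W ⇒ L
n=8: can move to 7, which is L ⇒ W
n=9: the only move is to 8(W), a W ⇒ L
n=10: can move to 5, which is L ⇒ W
n=11: the only move is to 10(W), a W ⇒ L
n=12: can move to 11, which is L ⇒ W
n=13: the only move is to 12(W), a W ⇒ L
n=14: can move to 7, which is L ⇒ W
n=15: the only move is to 14(W), a W ⇒ L
n=16: can move to 15, which is L ⇒ W
n=17: the only move is to 16(W), a W ⇒ L
n=18: can move to 9, which is L ⇒ W
L entries with 1 ≤ n ≤ 18 (n=0 is outside the asked range and is not counted): n = 2, 5, 7, 9, 11, 13, 15, 17; that makes 8.

8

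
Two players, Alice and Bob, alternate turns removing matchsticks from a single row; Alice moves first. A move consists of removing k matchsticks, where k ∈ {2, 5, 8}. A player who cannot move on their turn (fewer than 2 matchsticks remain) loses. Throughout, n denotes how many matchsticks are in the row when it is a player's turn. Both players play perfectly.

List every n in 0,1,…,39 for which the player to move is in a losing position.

0, 1, 4, 7, 10, 11, 14, 17, 20, 21, 24, 27, 30, 31, 34, 37

Compute win/loss labels from the base case upward. A position with no move is L. Any other position is W if it can reach an L in one move, else L.
n=0: no move → L
n=1: no move → L
n=2: W (go to 0, an L position)
n=3: W (go to 1, an L position)
n=4: L (sole option 2(W) is W)
n=5: W (go to 0, an L position)
n=6: W (go to 4, an L position)
n=7: L (options 5(W), 2(W) are all W)
n=8: W (go to 0, an L position)
n=9: W (go to 7, an L position)
n=10: L (options 8(W), 5(W), 2(W) are all W)
n=11: L (options 9(W), 6(W), 3(W) are all W)
n=12: W (go to 10, an L position)
n=13: W (go to 11, an L position)
n=14: L (options 12(W), 9(W), 6(W) are all W)
n=15: W (go to 10, an L position)
n=16: W (go to 14, an L position)
n=17: L (options 15(W), 12(W), 9(W) are all W)
n=18: W (go to 10, an L position)
n=19: W (go to 17, an L position)
n=20: L (options 18(W), 15(W), 12(W) are all W)
n=21: L (options 19(W), 16(W), 13(W) are all W)
n=22: W (go to 20, an L position)
n=23: W (go to 21, an L position)
n=24: L (options 22(W), 19(W), 16(W) are all W)
n=25: W (go to 20, an L position)
n=26: W (go to 24, an L position)
n=27: L (options 25(W), 22(W), 19(W) are all W)
n=28: W (go to 20, an L position)
n=29: W (go to 27, an L position)
n=30: L (options 28(W), 25(W), 22(W) are all W)
n=31: L (options 29(W), 26(W), 23(W) are all W)
n=32: W (go to 30, an L position)
n=33: W (go to 31, an L position)
n=34: L (options 32(W), 29(W), 26(W) are all W)
n=35: W (go to 30, an L position)
n=36: W (go to 34, an L position)
n=37: L (options 35(W), 32(W), 29(W) are all W)
n=38: W (go to 30, an L position)
n=39: W (go to 37, an L position)
Reading off the rows marked L gives the requested list; there are 16 such values of n.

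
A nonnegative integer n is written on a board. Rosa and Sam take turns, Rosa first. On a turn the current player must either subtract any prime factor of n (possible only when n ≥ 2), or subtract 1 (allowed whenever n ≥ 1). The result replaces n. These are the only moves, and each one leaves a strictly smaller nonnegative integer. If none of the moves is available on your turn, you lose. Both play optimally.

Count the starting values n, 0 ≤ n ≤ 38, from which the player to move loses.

10

Compute win/loss labels from the base case upward. A position with no move is L. Any other position is W if it can reach an L in one move, else L.
n=0: no move → L
n=1: W (go to 0, an L position)
n=2: W (go to 0, an L position)
n=3: W (go to 0, an L position)
n=4: L (options 2(W), 3(W) are all W)
n=5: W (go to 0, an L position)
n=6: W (go to 4, an L position)
n=7: W (go to 0, an L position)
n=8: L (options 6(W), 7(W) are all W)
n=9: W (go to 8, an L position)
n=10: W (go to 8, an L position)
n=11: W (go to 0, an L position)
n=12: L (options 9(W), 10(W), 11(W) are all W)
n=13: W (go to 0, an L position)
n=14: W (go to 12, an L position)
n=15: W (go to 12, an L position)
n=16: L (options 14(W), 15(W) are all W)
n=17: W (go to 0, an L position)
n=18: W (go to 16, an L position)
n=19: W (go to 0, an L position)
n=20: L (options 15(W), 18(W), 19(W) are all W)
n=21: W (go to 20, an L position)
n=22: W (go to 20, an L position)
n=23: W (go to 0, an L position)
n=24: L (options 21(W), 22(W), 23(W) are all W)
n=25: W (go to 20, an L position)
n=26: W (go to 24, an L position)
n=27: W (go to 24, an L position)
n=28: L (options 21(W), 26(W), 27(W) are all W)
n=29: W (go to 0, an L position)
n=30: W (go to 28, an L position)
n=31: W (go to 0, an L position)
n=32: L (options 30(W), 31(W) are all W)
n=33: W (go to 32, an L position)
n=34: W (go to 32, an L position)
n=35: W (go to 28, an L position)
n=36: L (options 33(W), 34(W), 35(W) are all W)
n=37: W (go to 0, an L position)
n=38: W (go to 36, an L position)
L entries with 0 ≤ n ≤ 38: n = 0, 4, 8, 12, 16, 20, 24, 28, 32, 36; that makes 10.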